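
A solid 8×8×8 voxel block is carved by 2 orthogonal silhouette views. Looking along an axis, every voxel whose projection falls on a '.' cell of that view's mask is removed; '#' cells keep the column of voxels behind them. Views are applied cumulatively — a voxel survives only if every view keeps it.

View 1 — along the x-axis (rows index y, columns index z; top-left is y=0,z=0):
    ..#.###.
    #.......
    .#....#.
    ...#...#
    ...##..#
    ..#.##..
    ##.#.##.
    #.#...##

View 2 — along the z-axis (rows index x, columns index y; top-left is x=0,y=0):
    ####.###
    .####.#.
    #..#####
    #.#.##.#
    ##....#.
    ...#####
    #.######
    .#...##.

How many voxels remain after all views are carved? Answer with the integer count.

130 voxels

initial block: 8^3 = 512
[1] x-view keeps 24 columns → grid now 192
[2] z-view keeps 41 columns → grid now 130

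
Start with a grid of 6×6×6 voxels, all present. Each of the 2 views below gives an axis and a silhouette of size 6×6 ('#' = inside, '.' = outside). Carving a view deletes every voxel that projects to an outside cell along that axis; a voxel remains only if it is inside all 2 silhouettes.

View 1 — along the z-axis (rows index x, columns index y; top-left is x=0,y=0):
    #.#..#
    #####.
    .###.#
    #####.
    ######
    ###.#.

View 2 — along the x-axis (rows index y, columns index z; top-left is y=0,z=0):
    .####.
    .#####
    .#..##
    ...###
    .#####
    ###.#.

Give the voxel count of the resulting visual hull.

107 voxels

full grid |V| = 216
carve view 1 (along z, XY-mask fill 27/36): 162 voxels remain
carve view 2 (along x, YZ-mask fill 24/36): 107 voxels remain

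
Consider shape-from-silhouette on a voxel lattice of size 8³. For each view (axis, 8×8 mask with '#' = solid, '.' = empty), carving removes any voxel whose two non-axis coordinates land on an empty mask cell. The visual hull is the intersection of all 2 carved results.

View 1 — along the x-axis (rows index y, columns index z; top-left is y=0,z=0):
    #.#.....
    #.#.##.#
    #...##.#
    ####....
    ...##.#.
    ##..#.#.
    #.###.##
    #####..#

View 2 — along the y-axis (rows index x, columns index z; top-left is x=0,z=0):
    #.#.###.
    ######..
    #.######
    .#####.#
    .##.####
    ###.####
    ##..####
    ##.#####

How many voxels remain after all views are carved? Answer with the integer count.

initial block: 8^3 = 512
  1. axis=0 (YZ plane), |mask|=34  ⇒  voxels=272
  2. axis=1 (XZ plane), |mask|=50  ⇒  voxels=212

|visual hull| = 212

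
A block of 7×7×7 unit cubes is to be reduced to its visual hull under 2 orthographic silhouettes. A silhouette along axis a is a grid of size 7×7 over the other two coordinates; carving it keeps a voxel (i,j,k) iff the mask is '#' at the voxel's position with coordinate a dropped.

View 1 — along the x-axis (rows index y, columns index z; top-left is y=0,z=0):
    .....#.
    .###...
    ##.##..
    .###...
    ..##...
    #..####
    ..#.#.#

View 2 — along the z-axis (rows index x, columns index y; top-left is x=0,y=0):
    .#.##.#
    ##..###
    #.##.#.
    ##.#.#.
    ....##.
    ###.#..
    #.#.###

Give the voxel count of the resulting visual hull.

start: 7×7×7 = 343 voxels
carve view 1 (along x, YZ-mask fill 21/49): 147 voxels remain
carve view 2 (along z, XY-mask fill 28/49): 82 voxels remain

voxel count = 82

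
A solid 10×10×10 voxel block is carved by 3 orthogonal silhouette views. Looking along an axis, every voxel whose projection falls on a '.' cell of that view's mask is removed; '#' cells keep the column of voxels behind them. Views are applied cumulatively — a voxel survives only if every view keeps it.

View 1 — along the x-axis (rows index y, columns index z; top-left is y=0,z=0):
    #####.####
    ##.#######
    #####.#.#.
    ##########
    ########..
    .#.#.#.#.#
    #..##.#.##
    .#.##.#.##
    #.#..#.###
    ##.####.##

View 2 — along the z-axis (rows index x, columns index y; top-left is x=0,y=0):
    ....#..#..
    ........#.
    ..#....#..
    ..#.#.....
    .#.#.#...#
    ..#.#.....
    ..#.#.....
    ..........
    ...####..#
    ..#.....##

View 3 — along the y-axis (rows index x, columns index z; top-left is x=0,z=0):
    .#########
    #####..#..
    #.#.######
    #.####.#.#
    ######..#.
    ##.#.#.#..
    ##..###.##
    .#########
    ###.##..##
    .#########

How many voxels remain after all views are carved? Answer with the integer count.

|visual hull| = 118

start: 10×10×10 = 1000 voxels
[1] x-view keeps 74 columns → grid now 740
[2] z-view keeps 23 columns → grid now 168
[3] y-view keeps 74 columns → grid now 118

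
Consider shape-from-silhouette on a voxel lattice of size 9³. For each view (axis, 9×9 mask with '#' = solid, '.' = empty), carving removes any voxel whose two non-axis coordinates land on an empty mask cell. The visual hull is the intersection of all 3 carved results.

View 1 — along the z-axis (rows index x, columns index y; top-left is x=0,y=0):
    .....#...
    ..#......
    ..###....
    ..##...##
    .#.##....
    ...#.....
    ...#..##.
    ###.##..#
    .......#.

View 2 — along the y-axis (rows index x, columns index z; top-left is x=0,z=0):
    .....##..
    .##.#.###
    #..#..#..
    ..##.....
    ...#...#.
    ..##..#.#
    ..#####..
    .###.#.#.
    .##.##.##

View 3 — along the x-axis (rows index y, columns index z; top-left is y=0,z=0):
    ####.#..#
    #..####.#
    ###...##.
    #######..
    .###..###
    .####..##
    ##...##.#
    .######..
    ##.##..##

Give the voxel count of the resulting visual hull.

initial block: 9^3 = 729
V1 z: intersect with XY mask (23 set) -- 207 left
V2 y: intersect with XZ mask (35 set) -- 86 left
V3 x: intersect with YZ mask (53 set) -- 60 left

60 voxels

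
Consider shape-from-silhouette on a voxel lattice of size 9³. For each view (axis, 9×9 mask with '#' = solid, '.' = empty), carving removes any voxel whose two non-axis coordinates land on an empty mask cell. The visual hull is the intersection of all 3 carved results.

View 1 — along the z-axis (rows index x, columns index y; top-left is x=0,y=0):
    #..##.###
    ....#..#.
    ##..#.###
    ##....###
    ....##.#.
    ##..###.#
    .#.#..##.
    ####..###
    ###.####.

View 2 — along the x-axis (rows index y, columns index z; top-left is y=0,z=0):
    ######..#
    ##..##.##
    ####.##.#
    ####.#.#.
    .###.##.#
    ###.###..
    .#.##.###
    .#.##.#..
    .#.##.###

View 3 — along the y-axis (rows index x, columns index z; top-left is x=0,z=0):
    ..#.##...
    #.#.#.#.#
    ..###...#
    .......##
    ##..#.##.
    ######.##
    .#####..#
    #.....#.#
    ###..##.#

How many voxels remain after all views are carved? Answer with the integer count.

full grid |V| = 729
carve view 1 (along z, XY-mask fill 46/81): 414 voxels remain
carve view 2 (along x, YZ-mask fill 54/81): 268 voxels remain
carve view 3 (along y, XZ-mask fill 42/81): 139 voxels remain

|visual hull| = 139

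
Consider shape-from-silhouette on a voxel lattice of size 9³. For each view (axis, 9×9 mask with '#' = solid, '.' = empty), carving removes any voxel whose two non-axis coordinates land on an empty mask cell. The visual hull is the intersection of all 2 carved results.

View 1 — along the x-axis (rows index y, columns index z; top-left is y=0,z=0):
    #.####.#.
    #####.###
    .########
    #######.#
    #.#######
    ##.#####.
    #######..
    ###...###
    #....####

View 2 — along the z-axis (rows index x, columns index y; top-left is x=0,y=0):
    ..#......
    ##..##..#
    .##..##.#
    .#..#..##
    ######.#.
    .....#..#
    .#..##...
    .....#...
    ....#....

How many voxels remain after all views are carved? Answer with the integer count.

initial block: 9^3 = 729
V1 x: intersect with YZ mask (63 set) -- 567 left
V2 z: intersect with XY mask (29 set) -- 205 left

voxel count = 205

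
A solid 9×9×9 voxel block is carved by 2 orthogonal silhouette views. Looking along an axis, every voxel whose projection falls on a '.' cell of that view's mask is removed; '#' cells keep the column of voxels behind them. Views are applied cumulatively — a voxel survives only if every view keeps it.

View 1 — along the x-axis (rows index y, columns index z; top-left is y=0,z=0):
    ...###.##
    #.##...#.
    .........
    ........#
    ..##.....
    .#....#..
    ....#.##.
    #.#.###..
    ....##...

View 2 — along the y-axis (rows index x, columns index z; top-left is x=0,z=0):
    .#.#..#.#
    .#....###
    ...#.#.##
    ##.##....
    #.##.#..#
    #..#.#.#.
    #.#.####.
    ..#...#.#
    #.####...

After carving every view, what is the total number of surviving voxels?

before carving: 729 voxels (9×9×9)
step 1: project along x, AND mask (24/81) → |grid| = 216
step 2: project along y, AND mask (39/81) → |grid| = 104

voxel count = 104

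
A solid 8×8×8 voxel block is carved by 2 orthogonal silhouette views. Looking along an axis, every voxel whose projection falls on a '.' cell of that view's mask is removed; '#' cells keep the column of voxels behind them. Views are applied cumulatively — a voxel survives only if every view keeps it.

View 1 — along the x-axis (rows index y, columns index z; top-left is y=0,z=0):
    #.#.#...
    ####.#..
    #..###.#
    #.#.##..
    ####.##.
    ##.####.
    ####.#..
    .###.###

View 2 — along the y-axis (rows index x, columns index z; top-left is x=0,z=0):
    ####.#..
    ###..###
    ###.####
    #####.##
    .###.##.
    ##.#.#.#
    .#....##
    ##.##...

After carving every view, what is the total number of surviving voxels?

full grid |V| = 512
after view 1 [x-axis, 40 of 64 cells solid] → remaining = 320
after view 2 [y-axis, 42 of 64 cells solid] → remaining = 214

remaining voxels: 214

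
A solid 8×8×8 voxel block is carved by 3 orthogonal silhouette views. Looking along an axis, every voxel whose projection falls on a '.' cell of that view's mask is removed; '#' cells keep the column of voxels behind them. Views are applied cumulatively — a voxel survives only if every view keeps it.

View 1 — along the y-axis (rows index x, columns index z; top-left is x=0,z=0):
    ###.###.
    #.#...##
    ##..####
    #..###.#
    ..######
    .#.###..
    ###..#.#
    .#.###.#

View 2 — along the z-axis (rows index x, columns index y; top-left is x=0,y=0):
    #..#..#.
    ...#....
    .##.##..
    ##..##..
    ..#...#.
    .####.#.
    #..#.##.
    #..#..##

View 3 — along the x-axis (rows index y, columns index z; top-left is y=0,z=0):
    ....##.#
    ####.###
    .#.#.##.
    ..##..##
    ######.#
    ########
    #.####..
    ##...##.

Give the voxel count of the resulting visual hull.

start: 8×8×8 = 512 voxels
carve view 1 (along y, XZ-mask fill 41/64): 328 voxels remain
carve view 2 (along z, XY-mask fill 27/64): 138 voxels remain
carve view 3 (along x, YZ-mask fill 42/64): 90 voxels remain

|visual hull| = 90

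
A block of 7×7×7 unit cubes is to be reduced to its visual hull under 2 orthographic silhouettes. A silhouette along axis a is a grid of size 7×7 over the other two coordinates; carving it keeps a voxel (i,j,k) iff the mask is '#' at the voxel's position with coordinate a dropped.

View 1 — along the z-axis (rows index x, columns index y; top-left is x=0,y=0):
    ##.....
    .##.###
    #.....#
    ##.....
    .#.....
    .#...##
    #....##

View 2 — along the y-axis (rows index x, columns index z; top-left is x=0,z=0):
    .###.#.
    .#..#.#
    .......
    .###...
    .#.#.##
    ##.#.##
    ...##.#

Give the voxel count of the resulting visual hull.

voxel count = 57

before carving: 343 voxels (7×7×7)
V1 z: intersect with XY mask (18 set) -- 126 left
V2 y: intersect with XZ mask (22 set) -- 57 left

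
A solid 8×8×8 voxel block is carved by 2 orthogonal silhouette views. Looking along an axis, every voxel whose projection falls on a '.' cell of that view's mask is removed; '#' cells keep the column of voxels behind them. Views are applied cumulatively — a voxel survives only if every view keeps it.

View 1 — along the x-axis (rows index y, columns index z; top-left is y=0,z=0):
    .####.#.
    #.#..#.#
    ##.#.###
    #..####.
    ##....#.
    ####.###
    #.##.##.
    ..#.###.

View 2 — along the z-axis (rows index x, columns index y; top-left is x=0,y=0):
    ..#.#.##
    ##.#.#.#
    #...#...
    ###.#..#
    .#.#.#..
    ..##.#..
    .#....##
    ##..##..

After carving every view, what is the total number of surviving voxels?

before carving: 512 voxels (8×8×8)
V1 x: intersect with YZ mask (39 set) -- 312 left
V2 z: intersect with XY mask (29 set) -- 139 left

139 voxels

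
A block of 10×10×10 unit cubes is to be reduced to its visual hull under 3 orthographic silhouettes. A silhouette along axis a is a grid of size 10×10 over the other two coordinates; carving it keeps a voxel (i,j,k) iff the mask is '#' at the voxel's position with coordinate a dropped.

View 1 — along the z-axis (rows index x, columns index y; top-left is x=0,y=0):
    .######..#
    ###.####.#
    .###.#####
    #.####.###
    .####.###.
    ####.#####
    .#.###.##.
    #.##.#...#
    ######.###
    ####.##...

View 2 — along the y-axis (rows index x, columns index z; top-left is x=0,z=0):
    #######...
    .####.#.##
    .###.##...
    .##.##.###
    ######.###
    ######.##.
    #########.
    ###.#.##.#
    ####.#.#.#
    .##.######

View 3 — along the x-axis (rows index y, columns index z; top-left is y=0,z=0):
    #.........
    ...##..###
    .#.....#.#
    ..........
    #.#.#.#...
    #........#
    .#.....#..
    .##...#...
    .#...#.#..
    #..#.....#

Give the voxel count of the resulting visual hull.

remaining voxels: 135

initial block: 10^3 = 1000
V1 z: intersect with XY mask (73 set) -- 730 left
V2 y: intersect with XZ mask (74 set) -- 536 left
V3 x: intersect with YZ mask (26 set) -- 135 left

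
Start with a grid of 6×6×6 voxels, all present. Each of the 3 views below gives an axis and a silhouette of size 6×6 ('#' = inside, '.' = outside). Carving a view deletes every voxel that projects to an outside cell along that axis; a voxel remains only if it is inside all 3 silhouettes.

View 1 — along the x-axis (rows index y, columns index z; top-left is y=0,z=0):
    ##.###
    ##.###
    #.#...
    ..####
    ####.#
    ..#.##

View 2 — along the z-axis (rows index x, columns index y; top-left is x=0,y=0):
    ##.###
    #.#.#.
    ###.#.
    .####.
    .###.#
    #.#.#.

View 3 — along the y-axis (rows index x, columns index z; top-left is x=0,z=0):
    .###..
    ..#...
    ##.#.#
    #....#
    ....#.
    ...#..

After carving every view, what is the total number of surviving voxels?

start: 6×6×6 = 216 voxels
step 1: project along x, AND mask (24/36) → |grid| = 144
step 2: project along z, AND mask (23/36) → |grid| = 93
step 3: project along y, AND mask (12/36) → |grid| = 36

36 voxels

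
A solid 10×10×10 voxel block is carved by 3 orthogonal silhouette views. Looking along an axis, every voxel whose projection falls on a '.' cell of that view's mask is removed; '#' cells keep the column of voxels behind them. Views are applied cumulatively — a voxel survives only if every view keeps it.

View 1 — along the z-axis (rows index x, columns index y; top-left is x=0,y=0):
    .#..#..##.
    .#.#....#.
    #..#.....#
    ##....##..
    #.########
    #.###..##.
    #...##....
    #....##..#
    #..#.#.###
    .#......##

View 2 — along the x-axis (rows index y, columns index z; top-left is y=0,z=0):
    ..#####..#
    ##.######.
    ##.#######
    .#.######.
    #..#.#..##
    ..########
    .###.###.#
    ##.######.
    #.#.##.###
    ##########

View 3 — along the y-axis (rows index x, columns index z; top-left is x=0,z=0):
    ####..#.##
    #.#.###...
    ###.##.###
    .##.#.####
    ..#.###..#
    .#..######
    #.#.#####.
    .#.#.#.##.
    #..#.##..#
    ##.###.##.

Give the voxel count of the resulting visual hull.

before carving: 1000 voxels (10×10×10)
step 1: project along z, AND mask (45/100) → |grid| = 450
step 2: project along x, AND mask (75/100) → |grid| = 332
step 3: project along y, AND mask (63/100) → |grid| = 201

|visual hull| = 201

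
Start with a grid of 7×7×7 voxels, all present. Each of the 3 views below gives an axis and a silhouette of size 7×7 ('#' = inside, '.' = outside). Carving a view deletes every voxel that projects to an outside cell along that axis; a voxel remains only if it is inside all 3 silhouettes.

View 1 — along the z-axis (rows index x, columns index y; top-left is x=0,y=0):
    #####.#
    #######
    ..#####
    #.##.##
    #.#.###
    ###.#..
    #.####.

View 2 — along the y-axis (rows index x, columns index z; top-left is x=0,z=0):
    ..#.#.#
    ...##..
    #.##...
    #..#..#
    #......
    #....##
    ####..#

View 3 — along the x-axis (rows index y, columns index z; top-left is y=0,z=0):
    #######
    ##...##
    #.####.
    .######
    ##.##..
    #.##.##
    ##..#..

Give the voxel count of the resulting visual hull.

full grid |V| = 343
  1. axis=2 (XY plane), |mask|=37  ⇒  voxels=259
  2. axis=1 (XZ plane), |mask|=20  ⇒  voxels=104
  3. axis=0 (YZ plane), |mask|=34  ⇒  voxels=76

voxel count = 76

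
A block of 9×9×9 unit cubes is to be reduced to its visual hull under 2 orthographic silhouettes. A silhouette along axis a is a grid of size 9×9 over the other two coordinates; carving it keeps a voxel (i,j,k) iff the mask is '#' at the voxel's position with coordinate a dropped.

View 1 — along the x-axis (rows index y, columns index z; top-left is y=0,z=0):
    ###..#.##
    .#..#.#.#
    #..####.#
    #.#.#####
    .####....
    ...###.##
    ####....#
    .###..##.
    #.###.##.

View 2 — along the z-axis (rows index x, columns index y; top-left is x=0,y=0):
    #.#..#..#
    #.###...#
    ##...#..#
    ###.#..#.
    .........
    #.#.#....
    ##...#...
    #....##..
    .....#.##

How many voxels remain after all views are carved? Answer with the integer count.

before carving: 729 voxels (9×9×9)
carve view 1 (along x, YZ-mask fill 48/81): 432 voxels remain
carve view 2 (along z, XY-mask fill 30/81): 161 voxels remain

remaining voxels: 161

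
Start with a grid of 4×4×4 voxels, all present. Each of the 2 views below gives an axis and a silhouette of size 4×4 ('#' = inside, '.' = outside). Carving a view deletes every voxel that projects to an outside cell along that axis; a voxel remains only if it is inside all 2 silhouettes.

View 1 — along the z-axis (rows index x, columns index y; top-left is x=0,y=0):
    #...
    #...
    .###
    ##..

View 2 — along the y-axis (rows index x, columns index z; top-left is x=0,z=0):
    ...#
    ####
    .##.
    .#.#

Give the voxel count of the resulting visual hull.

initial block: 4^3 = 64
[1] z-view keeps 7 columns → grid now 28
[2] y-view keeps 9 columns → grid now 15

15 voxels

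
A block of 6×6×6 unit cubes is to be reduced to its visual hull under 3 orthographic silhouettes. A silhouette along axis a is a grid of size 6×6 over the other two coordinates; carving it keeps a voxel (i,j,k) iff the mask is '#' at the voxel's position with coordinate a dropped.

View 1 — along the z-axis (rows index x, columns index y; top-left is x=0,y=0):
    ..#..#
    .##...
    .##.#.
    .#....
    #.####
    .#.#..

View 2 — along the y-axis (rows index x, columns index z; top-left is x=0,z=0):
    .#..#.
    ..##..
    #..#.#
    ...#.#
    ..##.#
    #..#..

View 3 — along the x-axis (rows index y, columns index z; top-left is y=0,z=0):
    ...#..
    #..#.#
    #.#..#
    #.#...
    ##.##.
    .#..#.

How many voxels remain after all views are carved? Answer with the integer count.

full grid |V| = 216
after view 1 [z-axis, 15 of 36 cells solid] → remaining = 90
after view 2 [y-axis, 14 of 36 cells solid] → remaining = 38
after view 3 [x-axis, 15 of 36 cells solid] → remaining = 21

voxel count = 21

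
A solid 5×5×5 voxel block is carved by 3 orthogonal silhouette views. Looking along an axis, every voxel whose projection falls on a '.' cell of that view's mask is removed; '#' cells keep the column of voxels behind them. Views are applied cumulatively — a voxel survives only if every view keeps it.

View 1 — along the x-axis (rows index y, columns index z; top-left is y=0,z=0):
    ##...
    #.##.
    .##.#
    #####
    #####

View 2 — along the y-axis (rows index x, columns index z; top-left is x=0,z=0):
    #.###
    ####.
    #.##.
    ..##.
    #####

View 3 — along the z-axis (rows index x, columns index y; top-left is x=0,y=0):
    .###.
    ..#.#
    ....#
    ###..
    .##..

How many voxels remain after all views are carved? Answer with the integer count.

27 voxels

full grid |V| = 125
  1. axis=0 (YZ plane), |mask|=18  ⇒  voxels=90
  2. axis=1 (XZ plane), |mask|=18  ⇒  voxels=65
  3. axis=2 (XY plane), |mask|=11  ⇒  voxels=27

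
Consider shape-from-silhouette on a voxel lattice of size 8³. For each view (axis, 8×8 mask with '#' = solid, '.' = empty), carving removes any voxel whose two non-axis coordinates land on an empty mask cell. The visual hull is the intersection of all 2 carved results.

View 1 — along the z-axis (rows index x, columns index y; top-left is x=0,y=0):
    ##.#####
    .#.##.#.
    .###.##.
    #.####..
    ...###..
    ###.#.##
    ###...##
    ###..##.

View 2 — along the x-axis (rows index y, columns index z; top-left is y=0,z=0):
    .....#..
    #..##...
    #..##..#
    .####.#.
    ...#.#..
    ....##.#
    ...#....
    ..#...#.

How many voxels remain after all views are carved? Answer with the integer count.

full grid |V| = 512
carve view 1 (along z, XY-mask fill 40/64): 320 voxels remain
carve view 2 (along x, YZ-mask fill 21/64): 105 voxels remain

105 voxels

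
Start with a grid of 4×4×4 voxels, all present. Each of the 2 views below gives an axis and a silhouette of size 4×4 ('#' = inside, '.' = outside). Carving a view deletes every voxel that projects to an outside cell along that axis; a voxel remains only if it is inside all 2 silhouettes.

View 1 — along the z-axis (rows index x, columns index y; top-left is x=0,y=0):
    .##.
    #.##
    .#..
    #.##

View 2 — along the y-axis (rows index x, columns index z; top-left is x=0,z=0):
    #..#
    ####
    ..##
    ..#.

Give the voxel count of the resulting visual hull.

before carving: 64 voxels (4×4×4)
step 1: project along z, AND mask (9/16) → |grid| = 36
step 2: project along y, AND mask (9/16) → |grid| = 21

21 voxels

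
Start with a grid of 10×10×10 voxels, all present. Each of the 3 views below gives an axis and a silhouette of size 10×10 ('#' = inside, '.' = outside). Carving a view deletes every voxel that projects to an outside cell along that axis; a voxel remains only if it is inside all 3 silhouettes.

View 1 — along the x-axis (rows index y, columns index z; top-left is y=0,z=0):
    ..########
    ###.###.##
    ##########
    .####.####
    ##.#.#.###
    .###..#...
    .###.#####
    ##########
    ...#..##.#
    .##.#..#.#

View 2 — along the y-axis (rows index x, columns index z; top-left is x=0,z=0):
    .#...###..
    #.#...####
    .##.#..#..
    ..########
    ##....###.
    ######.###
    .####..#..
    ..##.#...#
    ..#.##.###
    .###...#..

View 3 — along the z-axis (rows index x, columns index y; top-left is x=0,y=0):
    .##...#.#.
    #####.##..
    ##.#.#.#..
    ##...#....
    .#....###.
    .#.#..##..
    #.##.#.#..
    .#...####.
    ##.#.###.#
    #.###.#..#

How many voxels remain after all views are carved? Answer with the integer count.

remaining voxels: 217

before carving: 1000 voxels (10×10×10)
after view 1 [x-axis, 72 of 100 cells solid] → remaining = 720
after view 2 [y-axis, 55 of 100 cells solid] → remaining = 408
after view 3 [z-axis, 50 of 100 cells solid] → remaining = 217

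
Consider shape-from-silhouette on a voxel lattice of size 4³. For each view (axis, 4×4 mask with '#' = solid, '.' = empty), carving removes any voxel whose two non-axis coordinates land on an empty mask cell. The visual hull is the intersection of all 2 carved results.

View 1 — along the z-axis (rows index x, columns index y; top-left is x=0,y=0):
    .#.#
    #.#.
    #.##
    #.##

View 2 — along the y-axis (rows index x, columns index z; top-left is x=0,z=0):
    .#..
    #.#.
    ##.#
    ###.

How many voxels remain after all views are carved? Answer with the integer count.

before carving: 64 voxels (4×4×4)
step 1: project along z, AND mask (10/16) → |grid| = 40
step 2: project along y, AND mask (9/16) → |grid| = 24

voxel count = 24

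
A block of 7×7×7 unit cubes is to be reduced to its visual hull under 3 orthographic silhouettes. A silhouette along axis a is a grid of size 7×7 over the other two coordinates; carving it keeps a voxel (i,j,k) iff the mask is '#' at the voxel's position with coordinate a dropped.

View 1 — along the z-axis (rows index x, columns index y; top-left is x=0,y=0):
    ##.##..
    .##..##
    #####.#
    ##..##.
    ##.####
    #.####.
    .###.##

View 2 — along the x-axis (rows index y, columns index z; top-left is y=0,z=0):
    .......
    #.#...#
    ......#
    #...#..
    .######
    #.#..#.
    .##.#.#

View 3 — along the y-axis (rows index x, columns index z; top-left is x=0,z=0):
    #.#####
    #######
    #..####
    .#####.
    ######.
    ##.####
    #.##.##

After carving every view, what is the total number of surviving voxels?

before carving: 343 voxels (7×7×7)
  1. axis=2 (XY plane), |mask|=34  ⇒  voxels=238
  2. axis=0 (YZ plane), |mask|=19  ⇒  voxels=93
  3. axis=1 (XZ plane), |mask|=40  ⇒  voxels=75

75 voxels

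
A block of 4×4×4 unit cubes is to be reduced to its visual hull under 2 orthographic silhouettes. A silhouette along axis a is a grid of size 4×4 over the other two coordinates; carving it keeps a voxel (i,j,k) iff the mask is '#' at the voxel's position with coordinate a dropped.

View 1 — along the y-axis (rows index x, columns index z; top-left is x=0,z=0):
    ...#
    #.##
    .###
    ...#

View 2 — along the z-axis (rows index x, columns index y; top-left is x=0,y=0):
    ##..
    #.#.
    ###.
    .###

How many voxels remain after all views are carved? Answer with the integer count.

initial block: 4^3 = 64
[1] y-view keeps 8 columns → grid now 32
[2] z-view keeps 10 columns → grid now 20

voxel count = 20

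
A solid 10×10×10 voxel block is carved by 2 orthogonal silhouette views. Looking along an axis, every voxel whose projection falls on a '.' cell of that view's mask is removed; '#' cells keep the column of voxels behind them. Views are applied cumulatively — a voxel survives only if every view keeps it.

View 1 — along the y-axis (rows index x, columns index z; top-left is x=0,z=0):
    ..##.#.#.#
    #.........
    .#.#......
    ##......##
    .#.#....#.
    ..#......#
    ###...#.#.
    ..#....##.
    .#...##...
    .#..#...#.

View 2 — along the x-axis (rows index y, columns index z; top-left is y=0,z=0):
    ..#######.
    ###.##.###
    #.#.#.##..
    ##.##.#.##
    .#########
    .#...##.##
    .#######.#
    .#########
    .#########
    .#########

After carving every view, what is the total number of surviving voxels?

|visual hull| = 233

before carving: 1000 voxels (10×10×10)
carve view 1 (along y, XZ-mask fill 31/100): 310 voxels remain
carve view 2 (along x, YZ-mask fill 76/100): 233 voxels remain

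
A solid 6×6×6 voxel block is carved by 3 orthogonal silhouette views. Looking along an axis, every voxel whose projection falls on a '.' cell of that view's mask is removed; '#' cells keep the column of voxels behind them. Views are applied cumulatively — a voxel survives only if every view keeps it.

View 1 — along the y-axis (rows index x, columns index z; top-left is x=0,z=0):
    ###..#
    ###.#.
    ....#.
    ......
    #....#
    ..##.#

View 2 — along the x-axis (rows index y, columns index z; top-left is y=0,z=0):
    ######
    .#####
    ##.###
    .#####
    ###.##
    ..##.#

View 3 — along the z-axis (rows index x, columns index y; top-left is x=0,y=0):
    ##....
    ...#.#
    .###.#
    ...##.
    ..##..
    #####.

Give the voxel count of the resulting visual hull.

start: 6×6×6 = 216 voxels
carve view 1 (along y, XZ-mask fill 14/36): 84 voxels remain
carve view 2 (along x, YZ-mask fill 29/36): 67 voxels remain
carve view 3 (along z, XY-mask fill 17/36): 30 voxels remain

voxel count = 30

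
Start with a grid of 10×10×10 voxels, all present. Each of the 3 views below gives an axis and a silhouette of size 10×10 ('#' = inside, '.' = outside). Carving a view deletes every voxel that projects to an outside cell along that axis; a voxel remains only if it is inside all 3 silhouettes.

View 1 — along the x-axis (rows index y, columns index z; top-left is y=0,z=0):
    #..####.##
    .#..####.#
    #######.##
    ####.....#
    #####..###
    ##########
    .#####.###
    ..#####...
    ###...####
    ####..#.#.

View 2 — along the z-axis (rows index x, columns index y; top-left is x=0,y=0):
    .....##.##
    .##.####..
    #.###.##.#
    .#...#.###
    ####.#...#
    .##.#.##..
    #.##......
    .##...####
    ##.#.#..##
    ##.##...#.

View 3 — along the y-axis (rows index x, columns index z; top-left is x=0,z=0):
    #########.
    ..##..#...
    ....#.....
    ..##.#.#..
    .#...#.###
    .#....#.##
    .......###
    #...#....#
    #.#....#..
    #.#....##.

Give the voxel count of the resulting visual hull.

before carving: 1000 voxels (10×10×10)
step 1: project along x, AND mask (71/100) → |grid| = 710
step 2: project along z, AND mask (53/100) → |grid| = 374
step 3: project along y, AND mask (39/100) → |grid| = 135

135 voxels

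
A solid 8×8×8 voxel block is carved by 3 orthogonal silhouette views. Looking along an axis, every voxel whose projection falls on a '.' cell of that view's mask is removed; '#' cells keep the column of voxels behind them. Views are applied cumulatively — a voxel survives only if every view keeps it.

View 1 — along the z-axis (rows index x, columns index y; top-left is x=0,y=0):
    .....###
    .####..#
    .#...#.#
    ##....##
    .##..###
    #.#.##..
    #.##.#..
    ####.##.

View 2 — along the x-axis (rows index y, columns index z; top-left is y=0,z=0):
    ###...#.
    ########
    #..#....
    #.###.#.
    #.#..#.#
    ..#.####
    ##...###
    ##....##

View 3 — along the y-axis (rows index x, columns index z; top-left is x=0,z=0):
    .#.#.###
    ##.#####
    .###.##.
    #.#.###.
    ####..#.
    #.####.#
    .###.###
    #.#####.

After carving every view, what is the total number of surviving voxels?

voxel count = 114

before carving: 512 voxels (8×8×8)
V1 z: intersect with XY mask (34 set) -- 272 left
V2 x: intersect with YZ mask (37 set) -- 159 left
V3 y: intersect with XZ mask (45 set) -- 114 left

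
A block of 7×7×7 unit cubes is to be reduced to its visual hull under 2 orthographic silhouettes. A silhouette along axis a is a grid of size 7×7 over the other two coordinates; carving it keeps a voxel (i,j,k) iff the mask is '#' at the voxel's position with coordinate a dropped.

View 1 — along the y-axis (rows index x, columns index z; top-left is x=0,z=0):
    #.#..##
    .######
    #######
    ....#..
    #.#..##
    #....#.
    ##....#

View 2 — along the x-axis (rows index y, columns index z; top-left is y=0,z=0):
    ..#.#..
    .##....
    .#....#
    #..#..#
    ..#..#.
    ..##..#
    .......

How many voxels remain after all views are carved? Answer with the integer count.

start: 7×7×7 = 343 voxels
[1] y-view keeps 27 columns → grid now 189
[2] x-view keeps 14 columns → grid now 54

remaining voxels: 54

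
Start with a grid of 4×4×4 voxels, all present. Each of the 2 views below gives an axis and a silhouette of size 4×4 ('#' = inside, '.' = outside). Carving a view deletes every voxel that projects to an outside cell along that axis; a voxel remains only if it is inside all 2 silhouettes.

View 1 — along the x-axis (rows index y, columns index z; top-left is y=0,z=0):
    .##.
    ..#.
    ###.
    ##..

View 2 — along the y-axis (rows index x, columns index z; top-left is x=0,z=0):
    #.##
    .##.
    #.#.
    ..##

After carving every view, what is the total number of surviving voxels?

19 voxels

before carving: 64 voxels (4×4×4)
[1] x-view keeps 8 columns → grid now 32
[2] y-view keeps 9 columns → grid now 19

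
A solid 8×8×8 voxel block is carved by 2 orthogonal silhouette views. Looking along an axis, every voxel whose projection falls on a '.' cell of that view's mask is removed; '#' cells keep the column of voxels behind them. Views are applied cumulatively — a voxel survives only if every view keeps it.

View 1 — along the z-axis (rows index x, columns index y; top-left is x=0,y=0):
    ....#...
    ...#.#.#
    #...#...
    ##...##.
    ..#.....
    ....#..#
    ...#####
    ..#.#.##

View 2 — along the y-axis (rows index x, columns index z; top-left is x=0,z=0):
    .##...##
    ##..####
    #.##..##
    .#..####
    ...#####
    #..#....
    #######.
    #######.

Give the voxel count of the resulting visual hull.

124 voxels

start: 8×8×8 = 512 voxels
[1] z-view keeps 22 columns → grid now 176
[2] y-view keeps 41 columns → grid now 124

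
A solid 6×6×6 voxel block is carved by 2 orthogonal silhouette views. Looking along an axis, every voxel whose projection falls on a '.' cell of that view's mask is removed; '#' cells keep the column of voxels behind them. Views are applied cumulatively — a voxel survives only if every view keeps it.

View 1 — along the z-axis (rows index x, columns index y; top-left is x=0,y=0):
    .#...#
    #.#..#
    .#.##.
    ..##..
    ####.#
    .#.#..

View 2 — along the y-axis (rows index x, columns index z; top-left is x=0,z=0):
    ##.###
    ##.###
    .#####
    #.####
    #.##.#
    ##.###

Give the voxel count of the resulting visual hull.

full grid |V| = 216
after view 1 [z-axis, 17 of 36 cells solid] → remaining = 102
after view 2 [y-axis, 29 of 36 cells solid] → remaining = 80

voxel count = 80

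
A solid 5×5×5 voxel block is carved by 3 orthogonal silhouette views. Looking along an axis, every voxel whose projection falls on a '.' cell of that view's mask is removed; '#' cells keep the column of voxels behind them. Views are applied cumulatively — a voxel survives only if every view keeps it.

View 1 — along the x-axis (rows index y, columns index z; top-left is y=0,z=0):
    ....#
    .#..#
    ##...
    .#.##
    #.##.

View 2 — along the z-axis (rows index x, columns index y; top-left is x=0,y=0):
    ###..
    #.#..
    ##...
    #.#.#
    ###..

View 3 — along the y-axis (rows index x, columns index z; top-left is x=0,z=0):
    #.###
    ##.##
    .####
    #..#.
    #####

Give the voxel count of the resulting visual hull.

voxel count = 17

full grid |V| = 125
V1 x: intersect with YZ mask (11 set) -- 55 left
V2 z: intersect with XY mask (13 set) -- 22 left
V3 y: intersect with XZ mask (19 set) -- 17 left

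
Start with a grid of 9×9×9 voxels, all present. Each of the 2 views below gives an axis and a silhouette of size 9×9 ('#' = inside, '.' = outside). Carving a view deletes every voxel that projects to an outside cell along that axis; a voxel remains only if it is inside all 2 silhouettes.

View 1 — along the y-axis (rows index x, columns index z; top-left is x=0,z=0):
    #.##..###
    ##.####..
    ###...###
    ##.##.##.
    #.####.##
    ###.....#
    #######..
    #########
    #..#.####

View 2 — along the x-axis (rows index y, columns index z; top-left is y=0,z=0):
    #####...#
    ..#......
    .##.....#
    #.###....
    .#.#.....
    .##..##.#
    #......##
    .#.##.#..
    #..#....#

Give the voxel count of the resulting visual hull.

full grid |V| = 729
step 1: project along y, AND mask (57/81) → |grid| = 513
step 2: project along x, AND mask (31/81) → |grid| = 201

201 voxels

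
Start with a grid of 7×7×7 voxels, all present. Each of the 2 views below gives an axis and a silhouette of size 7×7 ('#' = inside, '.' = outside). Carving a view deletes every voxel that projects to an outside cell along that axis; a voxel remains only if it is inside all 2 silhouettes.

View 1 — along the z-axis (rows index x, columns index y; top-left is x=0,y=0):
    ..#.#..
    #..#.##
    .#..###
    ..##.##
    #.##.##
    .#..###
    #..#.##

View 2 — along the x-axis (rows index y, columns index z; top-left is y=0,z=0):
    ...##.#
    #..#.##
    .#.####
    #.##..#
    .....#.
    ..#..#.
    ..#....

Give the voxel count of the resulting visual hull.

start: 7×7×7 = 343 voxels
  1. axis=2 (XY plane), |mask|=27  ⇒  voxels=189
  2. axis=0 (YZ plane), |mask|=20  ⇒  voxels=69

69 voxels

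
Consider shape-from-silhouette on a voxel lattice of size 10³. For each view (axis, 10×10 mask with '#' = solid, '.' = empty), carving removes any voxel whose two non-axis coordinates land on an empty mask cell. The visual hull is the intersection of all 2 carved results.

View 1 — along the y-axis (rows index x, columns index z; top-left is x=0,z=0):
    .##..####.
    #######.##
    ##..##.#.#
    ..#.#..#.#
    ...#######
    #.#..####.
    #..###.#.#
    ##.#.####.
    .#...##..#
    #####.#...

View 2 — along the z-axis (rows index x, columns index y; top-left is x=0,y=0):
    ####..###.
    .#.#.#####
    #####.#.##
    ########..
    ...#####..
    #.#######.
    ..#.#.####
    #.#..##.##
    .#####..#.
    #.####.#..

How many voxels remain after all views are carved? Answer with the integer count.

before carving: 1000 voxels (10×10×10)
[1] y-view keeps 61 columns → grid now 610
[2] z-view keeps 67 columns → grid now 406

406 voxels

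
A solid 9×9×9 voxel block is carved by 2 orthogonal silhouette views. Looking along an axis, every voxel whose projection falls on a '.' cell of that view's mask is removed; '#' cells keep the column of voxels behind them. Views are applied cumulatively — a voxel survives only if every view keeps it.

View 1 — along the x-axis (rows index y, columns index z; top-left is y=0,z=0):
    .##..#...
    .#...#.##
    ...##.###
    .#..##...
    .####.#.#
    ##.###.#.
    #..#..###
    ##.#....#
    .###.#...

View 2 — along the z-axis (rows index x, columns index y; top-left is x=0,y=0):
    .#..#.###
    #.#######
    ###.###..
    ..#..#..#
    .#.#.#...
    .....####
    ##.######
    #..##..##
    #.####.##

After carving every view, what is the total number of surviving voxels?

221 voxels

start: 9×9×9 = 729 voxels
step 1: project along x, AND mask (40/81) → |grid| = 360
step 2: project along z, AND mask (49/81) → |grid| = 221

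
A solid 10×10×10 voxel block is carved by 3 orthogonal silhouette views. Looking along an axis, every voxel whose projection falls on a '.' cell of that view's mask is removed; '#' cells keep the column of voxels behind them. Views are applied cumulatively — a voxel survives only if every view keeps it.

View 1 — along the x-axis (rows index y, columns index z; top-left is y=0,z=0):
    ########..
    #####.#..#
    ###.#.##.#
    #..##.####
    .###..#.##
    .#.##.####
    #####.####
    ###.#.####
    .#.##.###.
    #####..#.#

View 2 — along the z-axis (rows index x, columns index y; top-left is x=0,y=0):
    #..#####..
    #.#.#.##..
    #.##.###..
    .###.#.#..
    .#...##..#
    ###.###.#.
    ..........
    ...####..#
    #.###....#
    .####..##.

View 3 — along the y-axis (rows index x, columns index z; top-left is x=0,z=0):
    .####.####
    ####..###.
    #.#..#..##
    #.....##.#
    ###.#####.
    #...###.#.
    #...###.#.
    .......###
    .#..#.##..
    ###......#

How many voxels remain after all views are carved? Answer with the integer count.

full grid |V| = 1000
carve view 1 (along x, YZ-mask fill 72/100): 720 voxels remain
carve view 2 (along z, XY-mask fill 49/100): 357 voxels remain
carve view 3 (along y, XZ-mask fill 53/100): 197 voxels remain

|visual hull| = 197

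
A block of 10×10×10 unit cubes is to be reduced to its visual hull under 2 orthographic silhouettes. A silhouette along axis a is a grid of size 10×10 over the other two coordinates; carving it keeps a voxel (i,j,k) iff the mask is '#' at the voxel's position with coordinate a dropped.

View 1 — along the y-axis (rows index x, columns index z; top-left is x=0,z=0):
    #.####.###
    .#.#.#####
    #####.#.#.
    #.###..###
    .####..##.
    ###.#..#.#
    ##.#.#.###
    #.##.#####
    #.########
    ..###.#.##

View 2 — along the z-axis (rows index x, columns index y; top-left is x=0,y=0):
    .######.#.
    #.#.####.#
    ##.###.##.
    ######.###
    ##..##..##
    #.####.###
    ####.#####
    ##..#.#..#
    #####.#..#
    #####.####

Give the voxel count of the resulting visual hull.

voxel count = 521

start: 10×10×10 = 1000 voxels
  1. axis=1 (XZ plane), |mask|=71  ⇒  voxels=710
  2. axis=2 (XY plane), |mask|=74  ⇒  voxels=521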